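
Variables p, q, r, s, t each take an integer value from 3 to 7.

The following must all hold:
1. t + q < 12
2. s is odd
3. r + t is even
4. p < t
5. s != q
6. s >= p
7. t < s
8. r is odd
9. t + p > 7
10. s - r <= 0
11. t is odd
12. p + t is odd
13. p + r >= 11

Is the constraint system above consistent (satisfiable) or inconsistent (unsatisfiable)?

One satisfying assignment is p = 4, q = 5, r = 7, s = 7, t = 5.
For the less obvious constraints — constraint 1: t + q = 10; constraint 9: t + p = 9 — and the others hold by inspection.

Satisfiable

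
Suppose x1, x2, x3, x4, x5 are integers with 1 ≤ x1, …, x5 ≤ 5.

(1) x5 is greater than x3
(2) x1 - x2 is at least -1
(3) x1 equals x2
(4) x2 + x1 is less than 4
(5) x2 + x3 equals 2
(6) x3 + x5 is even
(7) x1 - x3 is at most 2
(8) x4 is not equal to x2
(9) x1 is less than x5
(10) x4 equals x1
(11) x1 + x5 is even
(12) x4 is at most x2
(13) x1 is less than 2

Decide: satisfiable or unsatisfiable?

From constraints 3 and 10, x4 = x1 = x2, so x4 = x2. But constraint 8 says x4 ≠ x2. Contradiction.

Unsatisfiable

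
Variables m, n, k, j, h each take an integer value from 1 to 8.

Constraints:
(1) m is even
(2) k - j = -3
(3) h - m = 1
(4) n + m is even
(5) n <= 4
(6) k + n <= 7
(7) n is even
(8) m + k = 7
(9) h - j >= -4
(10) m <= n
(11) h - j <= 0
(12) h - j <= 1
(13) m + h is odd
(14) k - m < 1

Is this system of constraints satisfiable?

Satisfiable

One satisfying assignment is m = 4, n = 4, k = 3, j = 6, h = 5.
For the less obvious constraints — constraint 2: k - j = -3; constraint 3: h - m = 1; constraint 6: k + n = 7 — and the others hold by inspection.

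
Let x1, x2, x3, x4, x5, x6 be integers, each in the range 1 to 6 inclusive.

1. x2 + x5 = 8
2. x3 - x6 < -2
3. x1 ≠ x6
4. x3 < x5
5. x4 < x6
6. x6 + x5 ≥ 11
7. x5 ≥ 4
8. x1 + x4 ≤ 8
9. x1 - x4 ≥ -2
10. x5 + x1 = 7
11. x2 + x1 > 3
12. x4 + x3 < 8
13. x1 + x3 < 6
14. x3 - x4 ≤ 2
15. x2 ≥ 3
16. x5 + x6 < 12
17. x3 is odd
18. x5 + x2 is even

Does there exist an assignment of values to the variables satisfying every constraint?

Satisfiable

Take x1 = 2, x2 = 3, x3 = 3, x4 = 3, x5 = 5, x6 = 6. Then constraint 1: x2 + x5 = 8; constraint 2: x3 - x6 = -3; constraint 6: x6 + x5 = 11, and every other listed constraint is also met.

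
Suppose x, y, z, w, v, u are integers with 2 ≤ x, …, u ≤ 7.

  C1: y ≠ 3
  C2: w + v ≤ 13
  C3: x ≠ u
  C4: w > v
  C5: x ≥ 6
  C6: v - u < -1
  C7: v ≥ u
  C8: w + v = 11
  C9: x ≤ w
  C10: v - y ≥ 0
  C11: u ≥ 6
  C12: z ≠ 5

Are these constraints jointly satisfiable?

Unsatisfiable

From constraints 5 and 9: w ≥ x ≥ 6. From constraints 7 and 11: v ≥ u ≥ 6. Hence w + v ≥ 12. But constraint 8 requires w + v = 11, and 11 < 12. Contradiction.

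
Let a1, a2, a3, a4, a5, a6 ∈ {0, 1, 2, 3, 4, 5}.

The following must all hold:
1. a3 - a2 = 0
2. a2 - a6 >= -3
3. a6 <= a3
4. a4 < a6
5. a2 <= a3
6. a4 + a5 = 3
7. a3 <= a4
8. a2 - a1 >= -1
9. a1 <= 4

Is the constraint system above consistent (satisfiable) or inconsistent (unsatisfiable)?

Constraints 3, 4, and 7 give a6 ≤ a3, a3 ≤ a4, a4 < a6. Chaining: a6 ≤ a3 ≤ a4 < a6, which forces a6 < a6 — impossible.

Unsatisfiable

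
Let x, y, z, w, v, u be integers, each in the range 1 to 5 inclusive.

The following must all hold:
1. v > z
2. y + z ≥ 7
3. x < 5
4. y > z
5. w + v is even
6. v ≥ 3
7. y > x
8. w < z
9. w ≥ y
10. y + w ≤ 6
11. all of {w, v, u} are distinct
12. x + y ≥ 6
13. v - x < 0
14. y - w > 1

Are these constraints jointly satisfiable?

Constraints 1, 7, 8, 9, and 13 give w < z, z < v, v < x, x < y, y ≤ w. Chaining: w < z < v < x < y ≤ w, which forces w < w — impossible.

Unsatisfiable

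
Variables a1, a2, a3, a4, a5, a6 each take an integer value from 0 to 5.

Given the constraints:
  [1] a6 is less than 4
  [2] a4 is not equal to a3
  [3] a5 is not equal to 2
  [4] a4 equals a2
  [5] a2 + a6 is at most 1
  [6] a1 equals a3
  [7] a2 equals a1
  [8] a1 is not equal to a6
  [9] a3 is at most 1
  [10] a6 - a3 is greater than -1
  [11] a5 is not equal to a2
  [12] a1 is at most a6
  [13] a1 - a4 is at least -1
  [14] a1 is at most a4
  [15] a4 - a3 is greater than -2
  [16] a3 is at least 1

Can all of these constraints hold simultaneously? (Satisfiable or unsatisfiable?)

Unsatisfiable

From constraints 4, 6, and 7, a4 = a2 = a1 = a3, so a4 = a3. But constraint 2 says a4 ≠ a3. Contradiction.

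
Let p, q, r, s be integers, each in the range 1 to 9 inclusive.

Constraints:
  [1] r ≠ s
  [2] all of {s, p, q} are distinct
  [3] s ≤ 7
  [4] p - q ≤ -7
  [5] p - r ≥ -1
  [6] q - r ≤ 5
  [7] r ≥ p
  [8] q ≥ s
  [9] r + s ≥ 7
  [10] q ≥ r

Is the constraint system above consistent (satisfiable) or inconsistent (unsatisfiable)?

Constraints 4, 5, and 6 give r − q ≥ -5, q − p ≥ 7, p − r ≥ -1.
Adding all 3 inequalities: the left sides telescope to 0, and the right sides sum to (-5) + 7 + (-1) = 1. So 0 ≥ 1, which is false.

Unsatisfiable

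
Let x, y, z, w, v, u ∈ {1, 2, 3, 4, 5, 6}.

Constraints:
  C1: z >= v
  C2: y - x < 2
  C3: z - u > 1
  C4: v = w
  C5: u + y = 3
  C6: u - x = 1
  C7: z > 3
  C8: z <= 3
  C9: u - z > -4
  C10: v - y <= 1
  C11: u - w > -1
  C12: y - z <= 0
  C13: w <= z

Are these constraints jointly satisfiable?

Unsatisfiable

From constraint 7: z ≥ 4. From constraint 8: z ≤ 3. But 3 < 4, so no value of z works.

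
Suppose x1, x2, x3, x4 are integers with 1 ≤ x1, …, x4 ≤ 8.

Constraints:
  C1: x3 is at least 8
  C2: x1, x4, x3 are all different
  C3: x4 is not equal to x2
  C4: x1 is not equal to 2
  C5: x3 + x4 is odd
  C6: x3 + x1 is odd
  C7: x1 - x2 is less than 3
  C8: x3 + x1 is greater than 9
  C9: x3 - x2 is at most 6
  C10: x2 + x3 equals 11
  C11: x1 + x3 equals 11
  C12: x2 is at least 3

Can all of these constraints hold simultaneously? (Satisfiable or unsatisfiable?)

Satisfiable

Take x1 = 3, x2 = 3, x3 = 8, x4 = 5. Then constraint 7: x1 - x2 = 0; constraint 8: x3 + x1 = 11; constraint 9: x3 - x2 = 5, and every other listed constraint is also met.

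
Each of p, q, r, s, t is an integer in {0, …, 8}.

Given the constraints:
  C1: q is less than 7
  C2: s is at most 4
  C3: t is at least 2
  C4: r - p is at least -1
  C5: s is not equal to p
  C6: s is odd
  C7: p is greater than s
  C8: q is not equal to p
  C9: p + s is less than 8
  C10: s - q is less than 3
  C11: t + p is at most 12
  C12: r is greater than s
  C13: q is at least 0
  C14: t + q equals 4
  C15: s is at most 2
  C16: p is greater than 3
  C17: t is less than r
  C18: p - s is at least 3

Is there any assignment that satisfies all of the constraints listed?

The assignment p = 6, q = 1, r = 7, s = 1, t = 3 works:
  constraint 4 holds since r - p = 1.
  constraint 9 holds since p + s = 7.
The rest check out directly.

Satisfiable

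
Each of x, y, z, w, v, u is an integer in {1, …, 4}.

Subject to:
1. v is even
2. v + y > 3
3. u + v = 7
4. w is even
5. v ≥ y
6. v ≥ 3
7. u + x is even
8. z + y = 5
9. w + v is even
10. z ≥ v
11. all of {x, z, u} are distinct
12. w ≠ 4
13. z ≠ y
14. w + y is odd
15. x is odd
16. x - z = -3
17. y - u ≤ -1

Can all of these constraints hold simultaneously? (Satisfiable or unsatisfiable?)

Try x = 1, y = 1, z = 4, w = 2, v = 4, u = 3.
Check constraint 2: v + y = 5; constraint 3: u + v = 7. The remaining constraints are straightforward to verify.

Satisfiable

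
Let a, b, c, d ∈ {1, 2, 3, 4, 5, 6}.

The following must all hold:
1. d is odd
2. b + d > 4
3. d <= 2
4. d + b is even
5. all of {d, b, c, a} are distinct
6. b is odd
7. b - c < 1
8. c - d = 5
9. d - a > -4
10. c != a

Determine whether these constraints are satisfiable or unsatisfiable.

Satisfiable

Take a = 3, b = 5, c = 6, d = 1. Then constraint 2: b + d = 6; constraint 7: b - c = -1; constraint 8: c - d = 5, and every other listed constraint is also met.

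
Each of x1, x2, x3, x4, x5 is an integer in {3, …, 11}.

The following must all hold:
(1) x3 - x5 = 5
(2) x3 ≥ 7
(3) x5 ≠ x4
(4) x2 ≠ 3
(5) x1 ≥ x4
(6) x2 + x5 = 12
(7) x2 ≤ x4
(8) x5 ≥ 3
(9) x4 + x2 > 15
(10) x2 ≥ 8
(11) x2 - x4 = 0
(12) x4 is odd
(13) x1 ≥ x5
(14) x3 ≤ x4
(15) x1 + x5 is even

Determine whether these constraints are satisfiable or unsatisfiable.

Satisfiable

The assignment x1 = 9, x2 = 9, x3 = 8, x4 = 9, x5 = 3 works:
  constraint 1 holds since x3 - x5 = 5.
  constraint 6 holds since x2 + x5 = 12.
  constraint 9 holds since x4 + x2 = 18.
The rest check out directly.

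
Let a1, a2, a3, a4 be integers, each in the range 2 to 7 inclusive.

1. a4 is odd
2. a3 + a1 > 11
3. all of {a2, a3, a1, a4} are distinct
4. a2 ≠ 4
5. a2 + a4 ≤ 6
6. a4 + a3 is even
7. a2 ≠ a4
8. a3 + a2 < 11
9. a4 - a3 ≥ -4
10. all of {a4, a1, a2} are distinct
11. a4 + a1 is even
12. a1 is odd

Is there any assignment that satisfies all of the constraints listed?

Try a1 = 5, a2 = 2, a3 = 7, a4 = 3.
Check constraint 2: a3 + a1 = 12; constraint 5: a2 + a4 = 5; constraint 8: a3 + a2 = 9. The remaining constraints are straightforward to verify.

Satisfiable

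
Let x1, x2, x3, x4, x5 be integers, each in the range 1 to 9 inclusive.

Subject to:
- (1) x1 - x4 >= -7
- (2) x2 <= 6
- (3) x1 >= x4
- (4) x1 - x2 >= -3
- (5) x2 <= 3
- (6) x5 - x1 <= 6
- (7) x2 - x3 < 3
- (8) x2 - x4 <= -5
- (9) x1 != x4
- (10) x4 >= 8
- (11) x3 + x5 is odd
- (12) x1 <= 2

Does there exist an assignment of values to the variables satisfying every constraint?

Unsatisfiable

From constraints 3 and 10: x1 ≥ x4 and x4 ≥ 8, so x1 ≥ 8. From constraint 12: x1 ≤ 2. But 2 < 8, so no value of x1 works.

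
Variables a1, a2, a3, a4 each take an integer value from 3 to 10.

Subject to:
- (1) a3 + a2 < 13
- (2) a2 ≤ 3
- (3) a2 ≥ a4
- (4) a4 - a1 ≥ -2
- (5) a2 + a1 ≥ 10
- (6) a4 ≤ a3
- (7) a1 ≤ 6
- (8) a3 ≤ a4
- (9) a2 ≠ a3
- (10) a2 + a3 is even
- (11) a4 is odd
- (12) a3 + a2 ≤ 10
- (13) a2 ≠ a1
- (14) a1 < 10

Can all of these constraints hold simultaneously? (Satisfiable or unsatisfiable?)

From constraint 2: a2 ≤ 3. From constraint 7: a1 ≤ 6. Hence a2 + a1 ≤ 9. But constraint 5 requires a2 + a1 ≥ 10, and 10 > 9. Contradiction.

Unsatisfiable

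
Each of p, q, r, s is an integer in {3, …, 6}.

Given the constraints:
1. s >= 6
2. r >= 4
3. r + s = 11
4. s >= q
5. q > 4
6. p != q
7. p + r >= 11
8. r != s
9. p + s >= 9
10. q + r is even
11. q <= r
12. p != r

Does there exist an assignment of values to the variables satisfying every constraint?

Satisfiable

Take p = 6, q = 5, r = 5, s = 6. Then constraint 3: r + s = 11; constraint 7: p + r = 11; constraint 9: p + s = 12, and every other listed constraint is also met.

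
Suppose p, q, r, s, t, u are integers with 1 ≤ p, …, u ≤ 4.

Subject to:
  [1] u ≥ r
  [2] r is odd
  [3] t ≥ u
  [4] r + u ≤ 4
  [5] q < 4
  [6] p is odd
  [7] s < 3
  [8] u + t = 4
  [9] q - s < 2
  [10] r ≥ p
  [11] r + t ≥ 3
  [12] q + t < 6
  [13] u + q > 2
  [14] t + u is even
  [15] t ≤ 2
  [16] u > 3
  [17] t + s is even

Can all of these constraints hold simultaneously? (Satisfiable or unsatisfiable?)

Unsatisfiable

From constraint 16: u ≥ 4. From constraints 3 and 15: u ≤ t and t ≤ 2, so u ≤ 2. But 2 < 4, so no value of u works.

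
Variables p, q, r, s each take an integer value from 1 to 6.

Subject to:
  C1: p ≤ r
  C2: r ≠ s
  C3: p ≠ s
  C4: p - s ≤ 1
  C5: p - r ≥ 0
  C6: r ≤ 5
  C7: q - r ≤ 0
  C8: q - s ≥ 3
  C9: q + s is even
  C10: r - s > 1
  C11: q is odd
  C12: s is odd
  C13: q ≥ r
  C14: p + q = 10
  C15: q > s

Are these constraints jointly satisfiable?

Unsatisfiable

Constraints 4, 5, 7, and 8 give p − r ≥ 0, r − q ≥ 0, q − s ≥ 3, s − p ≥ -1.
Adding all 4 inequalities: the left sides telescope to 0, and the right sides sum to 0 + 0 + 3 + (-1) = 2. So 0 ≥ 2, which is false.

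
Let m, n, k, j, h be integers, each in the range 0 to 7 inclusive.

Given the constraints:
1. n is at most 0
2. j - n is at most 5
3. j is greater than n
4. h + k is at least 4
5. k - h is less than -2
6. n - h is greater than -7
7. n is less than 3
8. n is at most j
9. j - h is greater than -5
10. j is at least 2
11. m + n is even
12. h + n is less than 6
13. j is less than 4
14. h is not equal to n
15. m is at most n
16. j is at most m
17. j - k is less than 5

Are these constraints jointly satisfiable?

Unsatisfiable

From constraints 10 and 16: m ≥ j and j ≥ 2, so m ≥ 2. From constraints 1 and 15: m ≤ n and n ≤ 0, so m ≤ 0. But 0 < 2, so no value of m works.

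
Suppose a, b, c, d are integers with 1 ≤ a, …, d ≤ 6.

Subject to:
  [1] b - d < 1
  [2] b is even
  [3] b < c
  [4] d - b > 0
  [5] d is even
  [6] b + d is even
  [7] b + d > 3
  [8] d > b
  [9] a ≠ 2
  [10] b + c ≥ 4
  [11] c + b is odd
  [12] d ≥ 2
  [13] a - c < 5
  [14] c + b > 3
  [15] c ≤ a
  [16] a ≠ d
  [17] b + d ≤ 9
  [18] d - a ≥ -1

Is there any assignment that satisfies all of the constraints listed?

Satisfiable

Try a = 5, b = 2, c = 3, d = 4.
Check constraint 1: b - d = -2; constraint 4: d - b = 2. The remaining constraints are straightforward to verify.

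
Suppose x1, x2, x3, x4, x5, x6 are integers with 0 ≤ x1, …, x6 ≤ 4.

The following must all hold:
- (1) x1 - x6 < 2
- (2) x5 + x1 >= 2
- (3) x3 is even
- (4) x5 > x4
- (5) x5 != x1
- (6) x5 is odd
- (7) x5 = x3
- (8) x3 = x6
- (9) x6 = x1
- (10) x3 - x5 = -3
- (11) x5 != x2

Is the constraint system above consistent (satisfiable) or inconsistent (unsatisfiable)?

From constraints 7, 8, and 9, x5 = x3 = x6 = x1, so x5 = x1. But constraint 5 says x5 ≠ x1. Contradiction.

Unsatisfiable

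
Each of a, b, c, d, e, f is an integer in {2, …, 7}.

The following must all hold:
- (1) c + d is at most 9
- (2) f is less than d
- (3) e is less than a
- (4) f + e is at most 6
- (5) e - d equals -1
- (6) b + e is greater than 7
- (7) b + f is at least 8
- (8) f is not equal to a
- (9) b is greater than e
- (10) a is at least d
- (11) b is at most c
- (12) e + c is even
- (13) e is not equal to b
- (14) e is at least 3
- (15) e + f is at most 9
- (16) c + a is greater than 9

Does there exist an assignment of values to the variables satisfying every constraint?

Take a = 7, b = 5, c = 5, d = 4, e = 3, f = 3. Then constraint 1: c + d = 9; constraint 4: f + e = 6, and every other listed constraint is also met.

Satisfiable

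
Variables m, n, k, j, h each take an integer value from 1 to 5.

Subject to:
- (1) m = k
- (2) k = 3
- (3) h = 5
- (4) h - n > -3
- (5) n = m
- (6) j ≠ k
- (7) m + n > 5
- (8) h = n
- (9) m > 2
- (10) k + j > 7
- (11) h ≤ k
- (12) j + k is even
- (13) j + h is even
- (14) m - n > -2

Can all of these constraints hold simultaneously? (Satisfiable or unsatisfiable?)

Constraint 3 fixes h = 5 and constraint 2 fixes k = 3. Constraints 1, 5, and 8 give h = n = m = k, so h = k. But 5 ≠ 3 — contradiction.

Unsatisfiable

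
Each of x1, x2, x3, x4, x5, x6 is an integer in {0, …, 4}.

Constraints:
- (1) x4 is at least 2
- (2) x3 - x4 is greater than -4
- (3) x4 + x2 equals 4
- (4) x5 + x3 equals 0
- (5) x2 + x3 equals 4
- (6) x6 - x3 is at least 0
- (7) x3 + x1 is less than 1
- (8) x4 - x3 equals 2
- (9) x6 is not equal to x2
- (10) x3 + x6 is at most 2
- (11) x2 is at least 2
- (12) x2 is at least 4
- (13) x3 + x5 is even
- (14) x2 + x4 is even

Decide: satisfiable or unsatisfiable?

Unsatisfiable

From constraint 1: x4 ≥ 2. From constraint 12: x2 ≥ 4. Hence x4 + x2 ≥ 6. But constraint 3 requires x4 + x2 = 4, and 4 < 6. Contradiction.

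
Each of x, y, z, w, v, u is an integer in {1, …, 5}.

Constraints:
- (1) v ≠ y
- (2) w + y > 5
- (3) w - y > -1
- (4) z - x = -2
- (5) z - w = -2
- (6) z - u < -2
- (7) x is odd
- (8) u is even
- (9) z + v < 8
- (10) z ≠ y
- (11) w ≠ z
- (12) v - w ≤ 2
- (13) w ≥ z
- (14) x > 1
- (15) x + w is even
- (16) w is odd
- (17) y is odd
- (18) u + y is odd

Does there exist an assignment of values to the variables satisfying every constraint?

Satisfiable

Take x = 3, y = 3, z = 1, w = 3, v = 4, u = 4. Then constraint 2: w + y = 6; constraint 3: w - y = 0; constraint 4: z - x = -2, and every other listed constraint is also met.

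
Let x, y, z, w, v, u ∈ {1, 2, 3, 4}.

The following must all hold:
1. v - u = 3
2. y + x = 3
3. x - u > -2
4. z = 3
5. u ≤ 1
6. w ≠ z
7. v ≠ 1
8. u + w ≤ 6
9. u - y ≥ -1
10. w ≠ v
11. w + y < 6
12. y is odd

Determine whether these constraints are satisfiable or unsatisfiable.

Satisfiable

Take x = 2, y = 1, z = 3, w = 2, v = 4, u = 1. Then constraint 1: v - u = 3; constraint 2: y + x = 3; constraint 3: x - u = 1, and every other listed constraint is also met.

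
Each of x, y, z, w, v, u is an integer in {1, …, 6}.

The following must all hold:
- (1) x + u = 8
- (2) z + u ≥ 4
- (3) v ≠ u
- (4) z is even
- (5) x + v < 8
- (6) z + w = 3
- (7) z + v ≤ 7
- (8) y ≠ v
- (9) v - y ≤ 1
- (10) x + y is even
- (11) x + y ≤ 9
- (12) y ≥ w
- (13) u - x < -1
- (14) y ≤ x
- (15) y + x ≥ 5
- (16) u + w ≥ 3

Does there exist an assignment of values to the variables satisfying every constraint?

Satisfiable

Try x = 5, y = 3, z = 2, w = 1, v = 2, u = 3.
Check constraint 1: x + u = 8; constraint 2: z + u = 5; constraint 5: x + v = 7. The remaining constraints are straightforward to verify.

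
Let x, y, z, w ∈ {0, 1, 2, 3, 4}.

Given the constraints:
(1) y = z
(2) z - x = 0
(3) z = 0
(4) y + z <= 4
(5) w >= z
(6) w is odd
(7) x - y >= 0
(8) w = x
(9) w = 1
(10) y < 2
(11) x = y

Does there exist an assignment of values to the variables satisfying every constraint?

Unsatisfiable

Constraint 9 fixes w = 1 and constraint 3 fixes z = 0. Constraints 1, 8, and 11 give w = x = y = z, so w = z. But 1 ≠ 0 — contradiction.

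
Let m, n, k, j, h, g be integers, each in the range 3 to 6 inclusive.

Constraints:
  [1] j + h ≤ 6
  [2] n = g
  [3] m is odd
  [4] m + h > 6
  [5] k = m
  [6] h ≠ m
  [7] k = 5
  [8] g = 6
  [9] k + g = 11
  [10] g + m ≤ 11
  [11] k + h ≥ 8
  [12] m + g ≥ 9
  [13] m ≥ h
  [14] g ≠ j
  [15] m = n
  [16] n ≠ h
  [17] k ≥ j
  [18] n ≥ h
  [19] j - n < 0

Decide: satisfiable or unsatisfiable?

Unsatisfiable

Constraint 7 fixes k = 5 and constraint 8 fixes g = 6. Constraints 2, 5, and 15 give k = m = n = g, so k = g. But 5 ≠ 6 — contradiction.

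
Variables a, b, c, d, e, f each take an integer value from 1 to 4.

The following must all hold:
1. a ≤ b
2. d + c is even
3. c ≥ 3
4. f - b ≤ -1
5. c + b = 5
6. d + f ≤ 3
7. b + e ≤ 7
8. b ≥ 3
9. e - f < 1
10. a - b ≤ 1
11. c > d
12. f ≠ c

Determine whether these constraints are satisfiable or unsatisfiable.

Unsatisfiable

From constraint 3: c ≥ 3. From constraint 8: b ≥ 3. Hence c + b ≥ 6. But constraint 5 requires c + b = 5, and 5 < 6. Contradiction.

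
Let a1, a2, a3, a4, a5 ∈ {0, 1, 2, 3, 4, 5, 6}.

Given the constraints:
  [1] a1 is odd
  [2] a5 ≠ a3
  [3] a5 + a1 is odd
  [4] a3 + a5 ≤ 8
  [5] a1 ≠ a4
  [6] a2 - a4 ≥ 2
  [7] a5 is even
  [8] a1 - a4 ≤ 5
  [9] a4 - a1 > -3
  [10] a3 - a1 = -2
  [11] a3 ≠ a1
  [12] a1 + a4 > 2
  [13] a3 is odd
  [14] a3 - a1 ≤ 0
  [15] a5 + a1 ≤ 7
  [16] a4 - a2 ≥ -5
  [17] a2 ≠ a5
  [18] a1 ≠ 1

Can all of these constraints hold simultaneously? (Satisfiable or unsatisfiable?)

Satisfiable

Try a1 = 3, a2 = 3, a3 = 1, a4 = 1, a5 = 4.
Check constraint 4: a3 + a5 = 5; constraint 6: a2 - a4 = 2; constraint 8: a1 - a4 = 2. The remaining constraints are straightforward to verify.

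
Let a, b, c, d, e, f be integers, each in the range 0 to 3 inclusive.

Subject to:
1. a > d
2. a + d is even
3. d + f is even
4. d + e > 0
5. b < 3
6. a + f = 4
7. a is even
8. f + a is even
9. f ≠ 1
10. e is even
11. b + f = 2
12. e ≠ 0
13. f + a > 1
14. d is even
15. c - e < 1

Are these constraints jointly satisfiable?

Satisfiable

Try a = 2, b = 0, c = 2, d = 0, e = 2, f = 2.
Check constraint 4: d + e = 2; constraint 6: a + f = 4; constraint 11: b + f = 2. The remaining constraints are straightforward to verify.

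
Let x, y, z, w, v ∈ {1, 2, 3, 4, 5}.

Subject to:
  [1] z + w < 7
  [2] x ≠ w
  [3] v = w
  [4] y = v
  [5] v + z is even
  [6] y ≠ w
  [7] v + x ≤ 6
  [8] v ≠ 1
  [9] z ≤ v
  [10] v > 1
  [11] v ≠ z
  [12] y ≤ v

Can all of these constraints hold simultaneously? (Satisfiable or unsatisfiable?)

Unsatisfiable

From constraints 3 and 4, y = v = w, so y = w. But constraint 6 says y ≠ w. Contradiction.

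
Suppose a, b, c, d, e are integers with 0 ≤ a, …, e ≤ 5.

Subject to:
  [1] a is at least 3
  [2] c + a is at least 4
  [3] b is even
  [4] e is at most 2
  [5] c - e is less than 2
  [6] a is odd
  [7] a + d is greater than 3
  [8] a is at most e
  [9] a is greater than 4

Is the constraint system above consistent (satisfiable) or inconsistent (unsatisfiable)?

Unsatisfiable

From constraint 9: a ≥ 5. From constraints 4 and 8: a ≤ e and e ≤ 2, so a ≤ 2. But 2 < 5, so no value of a works.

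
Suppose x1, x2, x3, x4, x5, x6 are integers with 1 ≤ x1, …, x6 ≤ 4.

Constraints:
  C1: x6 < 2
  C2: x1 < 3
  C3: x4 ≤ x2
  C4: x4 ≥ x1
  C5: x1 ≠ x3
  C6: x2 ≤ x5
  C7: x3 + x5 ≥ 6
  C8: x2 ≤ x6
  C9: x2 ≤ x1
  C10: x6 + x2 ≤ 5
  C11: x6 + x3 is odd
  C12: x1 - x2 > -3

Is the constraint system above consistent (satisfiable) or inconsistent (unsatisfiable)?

Setting (x1, x2, x3, x4, x5, x6) = (1, 1, 4, 1, 4, 1) satisfies everything: constraint 7: x3 + x5 = 8; constraint 10: x6 + x2 = 2; constraint 12: x1 - x2 = 0, and the others follow.

Satisfiable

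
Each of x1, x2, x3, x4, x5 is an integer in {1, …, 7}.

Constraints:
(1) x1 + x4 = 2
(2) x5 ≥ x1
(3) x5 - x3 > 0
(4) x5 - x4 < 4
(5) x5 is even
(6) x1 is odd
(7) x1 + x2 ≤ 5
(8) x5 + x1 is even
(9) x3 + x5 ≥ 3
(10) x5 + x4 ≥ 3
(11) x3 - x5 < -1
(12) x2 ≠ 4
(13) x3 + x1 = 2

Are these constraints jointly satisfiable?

Unsatisfiable

Constraint 5 makes x5 even and constraint 6 makes x1 odd, so x5 + x1 must be odd. Constraint 8 says x5 + x1 is even — contradiction.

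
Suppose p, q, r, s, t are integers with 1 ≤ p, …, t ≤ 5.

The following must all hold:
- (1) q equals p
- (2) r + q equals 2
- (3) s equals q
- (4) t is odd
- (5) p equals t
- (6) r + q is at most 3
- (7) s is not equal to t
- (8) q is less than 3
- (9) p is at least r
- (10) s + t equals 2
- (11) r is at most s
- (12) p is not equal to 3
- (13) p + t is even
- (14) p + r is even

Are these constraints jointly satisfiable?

From constraints 1, 3, and 5, s = q = p = t, so s = t. But constraint 7 says s ≠ t. Contradiction.

Unsatisfiable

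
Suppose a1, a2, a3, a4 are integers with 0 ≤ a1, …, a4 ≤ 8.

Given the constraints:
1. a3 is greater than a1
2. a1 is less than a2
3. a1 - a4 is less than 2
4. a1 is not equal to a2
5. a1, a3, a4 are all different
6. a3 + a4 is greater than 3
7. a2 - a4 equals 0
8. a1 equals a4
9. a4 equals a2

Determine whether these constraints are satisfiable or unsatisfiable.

Unsatisfiable

From constraints 8 and 9, a1 = a4 = a2, so a1 = a2. But constraint 4 says a1 ≠ a2. Contradiction.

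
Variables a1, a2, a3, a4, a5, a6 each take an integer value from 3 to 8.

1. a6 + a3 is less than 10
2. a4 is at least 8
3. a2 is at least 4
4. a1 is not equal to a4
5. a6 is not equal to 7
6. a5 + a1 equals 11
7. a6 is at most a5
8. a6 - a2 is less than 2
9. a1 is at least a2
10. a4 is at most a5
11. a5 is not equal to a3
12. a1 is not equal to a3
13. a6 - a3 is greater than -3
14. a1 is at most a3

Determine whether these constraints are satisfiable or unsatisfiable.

From constraints 2 and 10: a5 ≥ a4 ≥ 8. From constraints 3 and 9: a1 ≥ a2 ≥ 4. Hence a5 + a1 ≥ 12. But constraint 6 requires a5 + a1 = 11, and 11 < 12. Contradiction.

Unsatisfiable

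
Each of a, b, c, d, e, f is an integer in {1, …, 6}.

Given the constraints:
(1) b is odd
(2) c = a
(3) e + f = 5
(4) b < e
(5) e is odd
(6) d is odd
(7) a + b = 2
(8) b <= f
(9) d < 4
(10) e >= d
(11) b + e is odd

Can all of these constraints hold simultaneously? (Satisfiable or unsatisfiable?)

Unsatisfiable

Constraint 1 makes b odd and constraint 5 makes e odd, so b + e must be even. Constraint 11 says b + e is odd — contradiction.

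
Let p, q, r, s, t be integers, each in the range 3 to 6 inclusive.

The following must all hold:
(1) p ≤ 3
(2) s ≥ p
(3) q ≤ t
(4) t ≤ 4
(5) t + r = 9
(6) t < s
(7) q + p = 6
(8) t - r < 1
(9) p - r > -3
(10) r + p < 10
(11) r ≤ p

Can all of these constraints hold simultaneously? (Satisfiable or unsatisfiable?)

From constraint 4: t ≤ 4. From constraints 1 and 11: r ≤ p ≤ 3. Hence t + r ≤ 7. But constraint 5 requires t + r = 9, and 9 > 7. Contradiction.

Unsatisfiable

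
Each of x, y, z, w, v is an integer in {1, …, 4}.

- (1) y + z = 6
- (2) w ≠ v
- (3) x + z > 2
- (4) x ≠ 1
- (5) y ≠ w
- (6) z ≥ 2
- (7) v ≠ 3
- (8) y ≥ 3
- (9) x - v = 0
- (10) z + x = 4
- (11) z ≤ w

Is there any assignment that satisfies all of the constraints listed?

Setting (x, y, z, w, v) = (2, 4, 2, 3, 2) satisfies everything: constraint 1: y + z = 6; constraint 3: x + z = 4, and the others follow.

Satisfiable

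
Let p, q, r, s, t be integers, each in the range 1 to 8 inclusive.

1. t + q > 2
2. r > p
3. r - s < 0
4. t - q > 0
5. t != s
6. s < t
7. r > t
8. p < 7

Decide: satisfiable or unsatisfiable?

Constraints 3, 6, and 7 give s < t, t < r, r < s. Chaining: s < t < r < s, which forces s < s — impossible.

Unsatisfiable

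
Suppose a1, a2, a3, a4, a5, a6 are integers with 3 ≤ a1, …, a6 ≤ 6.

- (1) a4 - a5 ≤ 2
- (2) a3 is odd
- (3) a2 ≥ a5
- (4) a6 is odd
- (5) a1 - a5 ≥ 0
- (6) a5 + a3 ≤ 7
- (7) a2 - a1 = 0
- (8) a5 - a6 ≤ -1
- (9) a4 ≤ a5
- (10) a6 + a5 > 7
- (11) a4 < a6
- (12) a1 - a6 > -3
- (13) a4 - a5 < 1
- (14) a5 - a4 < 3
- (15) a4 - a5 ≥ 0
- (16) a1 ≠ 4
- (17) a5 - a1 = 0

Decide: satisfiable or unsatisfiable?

Satisfiable

Take a1 = 3, a2 = 3, a3 = 3, a4 = 3, a5 = 3, a6 = 5. Then constraint 1: a4 - a5 = 0; constraint 5: a1 - a5 = 0, and every other listed constraint is also met.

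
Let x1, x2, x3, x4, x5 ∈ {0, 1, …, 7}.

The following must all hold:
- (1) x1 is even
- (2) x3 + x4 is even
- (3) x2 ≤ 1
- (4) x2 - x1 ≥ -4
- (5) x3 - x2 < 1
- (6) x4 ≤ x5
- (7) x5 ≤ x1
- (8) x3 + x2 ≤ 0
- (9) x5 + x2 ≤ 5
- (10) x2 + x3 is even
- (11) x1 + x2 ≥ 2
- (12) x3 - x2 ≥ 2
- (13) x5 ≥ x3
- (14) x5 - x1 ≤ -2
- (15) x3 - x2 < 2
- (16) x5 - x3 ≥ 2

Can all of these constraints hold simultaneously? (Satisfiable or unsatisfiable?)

Unsatisfiable

Constraints 4, 12, 14, and 16 give x2 − x1 ≥ -4, x1 − x5 ≥ 2, x5 − x3 ≥ 2, x3 − x2 ≥ 2.
Adding all 4 inequalities: the left sides telescope to 0, and the right sides sum to (-4) + 2 + 2 + 2 = 2. So 0 ≥ 2, which is false.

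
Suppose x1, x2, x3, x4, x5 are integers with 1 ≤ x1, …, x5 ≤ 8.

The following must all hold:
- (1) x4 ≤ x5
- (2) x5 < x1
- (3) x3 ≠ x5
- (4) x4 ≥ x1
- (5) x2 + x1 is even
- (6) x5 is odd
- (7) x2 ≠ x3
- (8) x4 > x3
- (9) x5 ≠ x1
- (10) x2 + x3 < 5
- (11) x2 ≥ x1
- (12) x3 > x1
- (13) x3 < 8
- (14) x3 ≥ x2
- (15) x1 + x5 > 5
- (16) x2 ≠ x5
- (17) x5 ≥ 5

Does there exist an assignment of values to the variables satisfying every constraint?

Constraints 1, 2, 8, and 12 give x5 < x1, x1 < x3, x3 < x4, x4 ≤ x5. Chaining: x5 < x1 < x3 < x4 ≤ x5, which forces x5 < x5 — impossible.

Unsatisfiable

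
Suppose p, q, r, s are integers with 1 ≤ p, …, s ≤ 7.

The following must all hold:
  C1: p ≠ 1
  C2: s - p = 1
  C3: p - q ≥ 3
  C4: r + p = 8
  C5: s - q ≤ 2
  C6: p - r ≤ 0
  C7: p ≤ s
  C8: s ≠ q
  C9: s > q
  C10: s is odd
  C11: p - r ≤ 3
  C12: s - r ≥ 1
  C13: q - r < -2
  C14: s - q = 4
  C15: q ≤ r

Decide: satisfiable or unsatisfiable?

Constraints 3, 5, 6, and 12 give s − r ≥ 1, r − p ≥ 0, p − q ≥ 3, q − s ≥ -2.
Adding all 4 inequalities: the left sides telescope to 0, and the right sides sum to 1 + 0 + 3 + (-2) = 2. So 0 ≥ 2, which is false.

Unsatisfiable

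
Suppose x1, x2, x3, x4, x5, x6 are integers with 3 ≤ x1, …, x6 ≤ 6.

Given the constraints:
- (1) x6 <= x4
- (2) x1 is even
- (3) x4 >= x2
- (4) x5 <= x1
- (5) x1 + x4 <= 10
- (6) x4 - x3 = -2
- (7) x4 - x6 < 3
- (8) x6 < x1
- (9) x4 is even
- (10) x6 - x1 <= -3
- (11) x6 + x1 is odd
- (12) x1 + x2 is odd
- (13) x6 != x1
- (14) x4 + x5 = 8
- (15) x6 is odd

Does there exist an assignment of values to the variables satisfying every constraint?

Satisfiable

The assignment x1 = 6, x2 = 3, x3 = 6, x4 = 4, x5 = 4, x6 = 3 works:
  constraint 5 holds since x1 + x4 = 10.
  constraint 6 holds since x4 - x3 = -2.
  constraint 7 holds since x4 - x6 = 1.
The rest check out directly.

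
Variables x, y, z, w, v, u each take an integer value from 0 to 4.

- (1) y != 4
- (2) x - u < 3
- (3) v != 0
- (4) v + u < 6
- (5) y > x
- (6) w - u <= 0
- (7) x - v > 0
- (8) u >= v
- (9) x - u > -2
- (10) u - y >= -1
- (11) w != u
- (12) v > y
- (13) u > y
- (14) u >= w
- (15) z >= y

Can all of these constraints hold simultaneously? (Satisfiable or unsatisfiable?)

Constraints 5, 7, and 12 give y < v, v < x, x < y. Chaining: y < v < x < y, which forces y < y — impossible.

Unsatisfiable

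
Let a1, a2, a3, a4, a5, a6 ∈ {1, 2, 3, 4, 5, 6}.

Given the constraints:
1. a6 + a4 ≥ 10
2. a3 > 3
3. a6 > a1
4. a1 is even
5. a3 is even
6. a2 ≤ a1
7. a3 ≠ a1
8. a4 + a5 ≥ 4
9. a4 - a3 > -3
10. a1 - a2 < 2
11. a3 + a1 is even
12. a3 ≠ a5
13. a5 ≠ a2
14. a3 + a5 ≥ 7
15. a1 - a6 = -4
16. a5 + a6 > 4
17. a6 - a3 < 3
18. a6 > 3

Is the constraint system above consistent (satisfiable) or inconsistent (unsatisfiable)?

Satisfiable

Try a1 = 2, a2 = 2, a3 = 6, a4 = 6, a5 = 1, a6 = 6.
Check constraint 1: a6 + a4 = 12; constraint 8: a4 + a5 = 7. The remaining constraints are straightforward to verify.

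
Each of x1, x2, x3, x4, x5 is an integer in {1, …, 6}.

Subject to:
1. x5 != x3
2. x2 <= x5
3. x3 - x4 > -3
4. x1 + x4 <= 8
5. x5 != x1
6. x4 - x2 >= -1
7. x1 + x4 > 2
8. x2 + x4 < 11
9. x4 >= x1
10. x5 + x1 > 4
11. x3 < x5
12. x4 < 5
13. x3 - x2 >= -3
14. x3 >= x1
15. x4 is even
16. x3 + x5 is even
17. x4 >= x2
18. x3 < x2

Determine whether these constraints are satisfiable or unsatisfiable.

One satisfying assignment is x1 = 1, x2 = 4, x3 = 3, x4 = 4, x5 = 5.
For the less obvious constraints — constraint 3: x3 - x4 = -1; constraint 4: x1 + x4 = 5 — and the others hold by inspection.

Satisfiable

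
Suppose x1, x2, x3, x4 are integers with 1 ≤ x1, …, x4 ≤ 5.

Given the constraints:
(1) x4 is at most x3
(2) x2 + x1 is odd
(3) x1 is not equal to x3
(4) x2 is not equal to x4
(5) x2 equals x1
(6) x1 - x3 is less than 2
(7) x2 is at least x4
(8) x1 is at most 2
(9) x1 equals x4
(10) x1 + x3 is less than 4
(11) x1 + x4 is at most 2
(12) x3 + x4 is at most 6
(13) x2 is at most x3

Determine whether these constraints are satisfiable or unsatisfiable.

Unsatisfiable

From constraints 5 and 9, x2 = x1 = x4, so x2 = x4. But constraint 4 says x2 ≠ x4. Contradiction.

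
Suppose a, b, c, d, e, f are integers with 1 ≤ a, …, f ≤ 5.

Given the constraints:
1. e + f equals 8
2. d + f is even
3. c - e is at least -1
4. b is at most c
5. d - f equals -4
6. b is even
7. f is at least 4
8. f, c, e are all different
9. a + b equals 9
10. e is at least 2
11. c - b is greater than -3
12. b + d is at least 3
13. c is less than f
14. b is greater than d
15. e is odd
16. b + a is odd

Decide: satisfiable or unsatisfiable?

The assignment a = 5, b = 4, c = 4, d = 1, e = 3, f = 5 works:
  constraint 1 holds since e + f = 8.
  constraint 3 holds since c - e = 1.
  constraint 5 holds since d - f = -4.
The rest check out directly.

Satisfiable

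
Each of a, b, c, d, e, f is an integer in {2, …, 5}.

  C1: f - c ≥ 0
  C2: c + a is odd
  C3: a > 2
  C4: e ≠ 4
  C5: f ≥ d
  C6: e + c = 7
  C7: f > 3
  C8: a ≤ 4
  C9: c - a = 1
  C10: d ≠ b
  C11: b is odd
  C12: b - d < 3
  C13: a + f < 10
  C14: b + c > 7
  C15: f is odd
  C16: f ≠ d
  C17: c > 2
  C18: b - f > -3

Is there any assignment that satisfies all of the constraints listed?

Setting (a, b, c, d, e, f) = (4, 5, 5, 3, 2, 5) satisfies everything: constraint 1: f - c = 0; constraint 6: e + c = 7, and the others follow.

Satisfiable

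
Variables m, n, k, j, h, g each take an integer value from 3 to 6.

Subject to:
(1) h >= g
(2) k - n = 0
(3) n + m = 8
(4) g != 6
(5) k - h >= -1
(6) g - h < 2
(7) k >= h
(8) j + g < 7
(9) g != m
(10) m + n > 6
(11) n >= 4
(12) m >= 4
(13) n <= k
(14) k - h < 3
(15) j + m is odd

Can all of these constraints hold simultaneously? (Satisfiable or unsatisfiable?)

Setting (m, n, k, j, h, g) = (4, 4, 4, 3, 3, 3) satisfies everything: constraint 2: k - n = 0; constraint 3: n + m = 8; constraint 5: k - h = 1, and the others follow.

Satisfiable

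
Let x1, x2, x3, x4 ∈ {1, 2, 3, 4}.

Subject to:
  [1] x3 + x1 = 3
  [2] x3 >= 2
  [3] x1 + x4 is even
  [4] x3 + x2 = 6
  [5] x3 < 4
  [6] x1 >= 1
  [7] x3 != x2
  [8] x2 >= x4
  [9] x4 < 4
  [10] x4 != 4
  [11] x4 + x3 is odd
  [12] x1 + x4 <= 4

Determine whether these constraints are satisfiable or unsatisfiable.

Satisfiable

The assignment x1 = 1, x2 = 4, x3 = 2, x4 = 1 works:
  constraint 1 holds since x3 + x1 = 3.
  constraint 4 holds since x3 + x2 = 6.
The rest check out directly.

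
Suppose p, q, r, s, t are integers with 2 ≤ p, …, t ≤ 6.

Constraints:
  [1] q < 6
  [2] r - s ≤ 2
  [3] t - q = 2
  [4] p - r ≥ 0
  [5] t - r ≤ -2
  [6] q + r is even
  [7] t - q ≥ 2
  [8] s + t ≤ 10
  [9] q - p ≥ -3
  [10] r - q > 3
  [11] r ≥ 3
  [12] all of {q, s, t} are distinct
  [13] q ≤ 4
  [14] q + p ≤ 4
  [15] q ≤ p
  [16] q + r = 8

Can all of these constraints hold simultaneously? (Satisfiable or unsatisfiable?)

Constraints 4, 5, 7, and 9 give r − t ≥ 2, t − q ≥ 2, q − p ≥ -3, p − r ≥ 0.
Adding all 4 inequalities: the left sides telescope to 0, and the right sides sum to 2 + 2 + (-3) + 0 = 1. So 0 ≥ 1, which is false.

Unsatisfiable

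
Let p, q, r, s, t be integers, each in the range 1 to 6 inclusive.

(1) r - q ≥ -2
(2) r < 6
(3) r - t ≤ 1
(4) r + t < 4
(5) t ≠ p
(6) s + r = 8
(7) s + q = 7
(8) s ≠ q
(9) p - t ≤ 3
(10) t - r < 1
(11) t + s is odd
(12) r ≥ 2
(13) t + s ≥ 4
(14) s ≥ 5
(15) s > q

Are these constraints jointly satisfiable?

Setting (p, q, r, s, t) = (4, 1, 2, 6, 1) satisfies everything: constraint 1: r - q = 1; constraint 3: r - t = 1, and the others follow.

Satisfiable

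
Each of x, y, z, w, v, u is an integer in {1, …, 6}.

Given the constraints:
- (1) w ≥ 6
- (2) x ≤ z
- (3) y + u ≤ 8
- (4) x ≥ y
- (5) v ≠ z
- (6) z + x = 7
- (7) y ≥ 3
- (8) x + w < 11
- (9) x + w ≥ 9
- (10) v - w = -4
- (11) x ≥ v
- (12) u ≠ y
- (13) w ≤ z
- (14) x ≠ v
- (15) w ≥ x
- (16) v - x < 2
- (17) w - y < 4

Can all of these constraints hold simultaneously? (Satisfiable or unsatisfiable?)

From constraints 1 and 13: z ≥ w ≥ 6. From constraints 4 and 7: x ≥ y ≥ 3. Hence z + x ≥ 9. But constraint 6 requires z + x = 7, and 7 < 9. Contradiction.

Unsatisfiable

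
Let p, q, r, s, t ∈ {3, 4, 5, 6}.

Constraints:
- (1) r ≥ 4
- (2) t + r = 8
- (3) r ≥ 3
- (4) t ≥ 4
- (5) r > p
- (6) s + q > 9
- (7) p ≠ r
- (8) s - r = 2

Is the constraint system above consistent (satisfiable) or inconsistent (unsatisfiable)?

Satisfiable

Try p = 3, q = 4, r = 4, s = 6, t = 4.
Check constraint 2: t + r = 8; constraint 6: s + q = 10; constraint 8: s - r = 2. The remaining constraints are straightforward to verify.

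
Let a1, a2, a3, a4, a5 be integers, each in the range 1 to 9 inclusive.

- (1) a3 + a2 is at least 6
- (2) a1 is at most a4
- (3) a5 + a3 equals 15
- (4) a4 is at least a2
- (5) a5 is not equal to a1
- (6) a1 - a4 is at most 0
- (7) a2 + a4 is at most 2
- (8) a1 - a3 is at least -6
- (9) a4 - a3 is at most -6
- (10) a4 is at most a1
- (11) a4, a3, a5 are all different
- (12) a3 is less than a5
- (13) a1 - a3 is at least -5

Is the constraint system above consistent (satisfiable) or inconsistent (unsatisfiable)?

Constraints 6, 9, and 13 give a3 − a4 ≥ 6, a4 − a1 ≥ 0, a1 − a3 ≥ -5.
Adding all 3 inequalities: the left sides telescope to 0, and the right sides sum to 6 + 0 + (-5) = 1. So 0 ≥ 1, which is false.

Unsatisfiable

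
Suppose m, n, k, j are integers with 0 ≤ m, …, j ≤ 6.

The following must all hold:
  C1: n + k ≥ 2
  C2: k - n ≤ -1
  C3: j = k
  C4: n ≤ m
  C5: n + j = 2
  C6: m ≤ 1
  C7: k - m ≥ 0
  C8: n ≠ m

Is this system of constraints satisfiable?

Constraints 2, 4, and 7 give n ≤ m, m ≤ k, k < n. Chaining: n ≤ m ≤ k < n, which forces n < n — impossible.

Unsatisfiable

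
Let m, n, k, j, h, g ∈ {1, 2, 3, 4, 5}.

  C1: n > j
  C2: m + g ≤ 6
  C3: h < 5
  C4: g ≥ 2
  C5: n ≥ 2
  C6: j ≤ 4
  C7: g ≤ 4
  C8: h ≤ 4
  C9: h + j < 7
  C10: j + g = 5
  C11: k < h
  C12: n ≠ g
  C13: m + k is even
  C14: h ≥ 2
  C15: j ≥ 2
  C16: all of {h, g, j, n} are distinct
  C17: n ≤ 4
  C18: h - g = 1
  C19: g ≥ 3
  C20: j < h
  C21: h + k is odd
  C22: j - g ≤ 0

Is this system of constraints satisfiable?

Constraints 4, 5, 6, 7, 8, 14, 15, and 17 confine each of h, g, j, n to the 3 values {2, …, 4}.
Constraint 16 requires all 4 of them to be distinct, but only 3 values are available — impossible by the pigeonhole principle.

Unsatisfiable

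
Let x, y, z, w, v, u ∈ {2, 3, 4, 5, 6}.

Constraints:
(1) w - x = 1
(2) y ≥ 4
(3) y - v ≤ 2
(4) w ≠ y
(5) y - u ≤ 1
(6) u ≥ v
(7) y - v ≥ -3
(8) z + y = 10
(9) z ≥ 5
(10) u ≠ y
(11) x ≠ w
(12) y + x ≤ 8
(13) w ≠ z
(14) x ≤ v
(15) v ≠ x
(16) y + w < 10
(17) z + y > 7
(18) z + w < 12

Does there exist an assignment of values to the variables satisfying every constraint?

Try x = 4, y = 4, z = 6, w = 5, v = 5, u = 5.
Check constraint 1: w - x = 1; constraint 3: y - v = -1. The remaining constraints are straightforward to verify.

Satisfiable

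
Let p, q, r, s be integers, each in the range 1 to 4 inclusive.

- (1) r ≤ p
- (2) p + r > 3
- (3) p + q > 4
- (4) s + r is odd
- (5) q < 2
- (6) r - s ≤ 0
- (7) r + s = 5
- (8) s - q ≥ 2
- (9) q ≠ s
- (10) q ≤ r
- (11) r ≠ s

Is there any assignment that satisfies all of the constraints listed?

One satisfying assignment is p = 4, q = 1, r = 1, s = 4.
For the less obvious constraints — constraint 2: p + r = 5; constraint 3: p + q = 5; constraint 6: r - s = -3 — and the others hold by inspection.

Satisfiable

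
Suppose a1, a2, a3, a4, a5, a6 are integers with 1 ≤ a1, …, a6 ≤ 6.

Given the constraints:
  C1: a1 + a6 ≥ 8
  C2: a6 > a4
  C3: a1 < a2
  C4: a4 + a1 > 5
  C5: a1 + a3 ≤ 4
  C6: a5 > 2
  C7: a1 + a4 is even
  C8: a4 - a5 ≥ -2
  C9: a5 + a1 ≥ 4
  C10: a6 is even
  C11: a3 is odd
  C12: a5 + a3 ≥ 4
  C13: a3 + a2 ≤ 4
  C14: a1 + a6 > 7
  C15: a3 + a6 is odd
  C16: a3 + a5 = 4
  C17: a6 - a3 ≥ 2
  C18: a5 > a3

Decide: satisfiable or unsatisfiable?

Satisfiable

The assignment a1 = 2, a2 = 3, a3 = 1, a4 = 4, a5 = 3, a6 = 6 works:
  constraint 1 holds since a1 + a6 = 8.
  constraint 4 holds since a4 + a1 = 6.
The rest check out directly.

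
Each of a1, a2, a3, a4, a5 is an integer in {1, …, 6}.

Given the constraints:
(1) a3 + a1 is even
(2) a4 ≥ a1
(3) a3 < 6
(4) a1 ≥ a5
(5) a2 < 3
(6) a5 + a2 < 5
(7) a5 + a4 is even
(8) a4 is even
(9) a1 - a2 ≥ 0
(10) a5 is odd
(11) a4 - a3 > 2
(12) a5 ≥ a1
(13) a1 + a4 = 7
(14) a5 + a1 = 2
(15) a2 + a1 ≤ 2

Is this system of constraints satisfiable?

Unsatisfiable

Constraint 10 makes a5 odd and constraint 8 makes a4 even, so a5 + a4 must be odd. Constraint 7 says a5 + a4 is even — contradiction.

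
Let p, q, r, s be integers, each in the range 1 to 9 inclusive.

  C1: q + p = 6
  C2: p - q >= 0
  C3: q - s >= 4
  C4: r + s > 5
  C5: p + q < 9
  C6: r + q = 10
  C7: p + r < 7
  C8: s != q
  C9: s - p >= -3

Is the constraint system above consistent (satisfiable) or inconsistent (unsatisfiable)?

Constraints 2, 3, and 9 give p − q ≥ 0, q − s ≥ 4, s − p ≥ -3.
Adding all 3 inequalities: the left sides telescope to 0, and the right sides sum to 0 + 4 + (-3) = 1. So 0 ≥ 1, which is false.

Unsatisfiable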